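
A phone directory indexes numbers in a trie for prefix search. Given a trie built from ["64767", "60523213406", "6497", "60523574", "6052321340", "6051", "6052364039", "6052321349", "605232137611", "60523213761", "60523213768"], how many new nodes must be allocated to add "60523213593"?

3

Walking "60523213593" from the root, the first 8 characters ("60523213") follow existing edges; "5" is the first miss.
New nodes needed: |"60523213593"| − 8 = 11 − 8 = 3.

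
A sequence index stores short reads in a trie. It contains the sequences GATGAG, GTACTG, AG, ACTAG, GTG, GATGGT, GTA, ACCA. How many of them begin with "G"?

5

Traverse to the node for "G", then collect every word in that subtree.
Words under "G": GATGAG, GATGGT, GTA, GTACTG, GTG
Count: 5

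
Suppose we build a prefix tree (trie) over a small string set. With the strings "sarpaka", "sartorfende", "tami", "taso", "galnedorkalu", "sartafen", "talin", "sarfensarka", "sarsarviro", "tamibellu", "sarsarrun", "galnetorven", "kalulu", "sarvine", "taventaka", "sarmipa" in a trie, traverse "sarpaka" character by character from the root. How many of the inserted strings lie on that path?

Walk "sarpaka" from the root; an end-of-word marker is hit whenever a stored word is a prefix of "sarpaka".
Prefixes of the query that are stored words: "sarpaka"
Count: 1

1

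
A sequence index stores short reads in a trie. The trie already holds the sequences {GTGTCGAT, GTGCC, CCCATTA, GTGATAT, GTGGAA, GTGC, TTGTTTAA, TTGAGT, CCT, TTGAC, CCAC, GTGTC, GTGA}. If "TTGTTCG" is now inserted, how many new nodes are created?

2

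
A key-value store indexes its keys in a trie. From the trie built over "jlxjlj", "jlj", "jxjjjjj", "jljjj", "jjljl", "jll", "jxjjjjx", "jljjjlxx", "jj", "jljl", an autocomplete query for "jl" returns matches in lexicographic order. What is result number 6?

Filter for "jl…" and sort: "jlj", "jljjj", "jljjjlxx", "jljl", "jll", "jlxjlj"
The 6th is jlxjlj.

jlxjlj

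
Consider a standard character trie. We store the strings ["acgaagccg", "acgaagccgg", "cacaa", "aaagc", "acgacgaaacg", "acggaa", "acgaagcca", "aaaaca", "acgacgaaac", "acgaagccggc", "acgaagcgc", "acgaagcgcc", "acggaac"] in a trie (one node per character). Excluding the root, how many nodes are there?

Trie structure (* marks end of a word):
(root)
├─ a
│  ├─ a
│  │  └─ a
│  │     ├─ a
│  │     │  └─ c
│  │     │     └─ a *
│  │     └─ g
│  │        └─ c *
│  └─ c
│     └─ g
│        ├─ a
│        │  ├─ a
│        │  │  └─ g
│        │  │     └─ c
│        │  │        ├─ c
│        │  │        │  ├─ a *
│        │  │        │  └─ g *
│        │  │        │     └─ g *
│        │  │        │        └─ c *
│        │  │        └─ g
│        │  │           └─ c *
│        │  │              └─ c *
│        │  └─ c
│        │     └─ g
│        │        └─ a
│        │           └─ a
│        │              └─ a
│        │                 └─ c *
│        │                    └─ g *
│        └─ g
│           └─ a
│              └─ a *
│                 └─ c *
└─ c
   └─ a
      └─ c
         └─ a
            └─ a *
Counting every labelled node above: 38.

38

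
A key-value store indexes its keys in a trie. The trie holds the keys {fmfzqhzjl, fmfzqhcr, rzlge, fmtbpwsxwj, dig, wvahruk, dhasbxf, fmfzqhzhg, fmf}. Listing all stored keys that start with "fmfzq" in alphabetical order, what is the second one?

Filter for "fmfzq…" and sort: "fmfzqhcr", "fmfzqhzhg", "fmfzqhzjl"
The 2nd is fmfzqhzhg.

fmfzqhzhg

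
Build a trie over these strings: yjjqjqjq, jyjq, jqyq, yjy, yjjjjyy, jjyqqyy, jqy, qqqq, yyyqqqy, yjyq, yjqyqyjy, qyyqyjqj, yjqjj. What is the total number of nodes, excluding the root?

52

Count nodes per top-level branch (shared prefixes stored once):
  'j'-branch (jjyqqyy, jqy, jqyq, jyjq): 13 nodes
  'q'-branch (qqqq, qyyqyjqj): 11 nodes
  'y'-branch (yjjjjyy, yjjqjqjq, yjqjj, yjqyqyjy, yjy, yjyq, yyyqqqy): 28 nodes
Sum: 52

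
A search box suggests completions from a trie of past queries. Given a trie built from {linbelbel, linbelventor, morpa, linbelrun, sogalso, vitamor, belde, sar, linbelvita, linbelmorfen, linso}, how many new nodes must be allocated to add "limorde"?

5

Walking "limorde" from the root, the first 2 characters ("li") follow existing edges; "m" is the first miss.
So 7 − 2 = 5 new nodes.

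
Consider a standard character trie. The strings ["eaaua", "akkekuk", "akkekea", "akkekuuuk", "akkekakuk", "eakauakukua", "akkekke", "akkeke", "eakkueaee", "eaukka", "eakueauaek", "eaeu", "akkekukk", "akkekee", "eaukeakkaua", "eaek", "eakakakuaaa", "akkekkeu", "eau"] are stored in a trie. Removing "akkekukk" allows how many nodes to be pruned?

1

A node on "akkekukk"'s path can go only if nothing else ends at it or branches off below it.
The suffix "k" (1 node) is used only by "akkekukk"; "akkekuk" is itself a stored word, so pruning stops there.
Nodes removed: 1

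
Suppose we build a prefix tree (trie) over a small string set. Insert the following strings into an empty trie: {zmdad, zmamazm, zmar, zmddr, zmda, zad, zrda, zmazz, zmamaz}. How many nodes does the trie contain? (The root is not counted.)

Trie structure (* marks end of a word):
(root)
└─ z
   ├─ a
   │  └─ d *
   ├─ m
   │  ├─ a
   │  │  ├─ m
   │  │  │  └─ a
   │  │  │     └─ z *
   │  │  │        └─ m *
   │  │  ├─ r *
   │  │  └─ z
   │  │     └─ z *
   │  └─ d
   │     ├─ a *
   │     │  └─ d *
   │     └─ d
   │        └─ r *
   └─ r
      └─ d
         └─ a *
Counting every labelled node above: 20.

20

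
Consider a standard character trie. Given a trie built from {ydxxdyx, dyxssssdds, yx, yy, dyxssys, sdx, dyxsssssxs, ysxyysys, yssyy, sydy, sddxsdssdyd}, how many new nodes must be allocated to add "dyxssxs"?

2

Walking "dyxssxs" from the root, the first 5 characters ("dyxss") follow existing edges; "x" is the first miss.
New nodes needed: |"dyxssxs"| − 5 = 7 − 5 = 2.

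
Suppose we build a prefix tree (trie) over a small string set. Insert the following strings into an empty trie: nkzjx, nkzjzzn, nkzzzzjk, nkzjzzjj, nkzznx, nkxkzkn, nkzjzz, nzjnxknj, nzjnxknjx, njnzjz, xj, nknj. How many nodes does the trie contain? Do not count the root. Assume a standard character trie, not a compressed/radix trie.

Trie structure (* marks end of a word):
(root)
├─ n
│  ├─ j
│  │  └─ n
│  │     └─ z
│  │        └─ j
│  │           └─ z *
│  ├─ k
│  │  ├─ n
│  │  │  └─ j *
│  │  ├─ x
│  │  │  └─ k
│  │  │     └─ z
│  │  │        └─ k
│  │  │           └─ n *
│  │  └─ z
│  │     ├─ j
│  │     │  ├─ x *
│  │     │  └─ z
│  │     │     └─ z *
│  │     │        ├─ j
│  │     │        │  └─ j *
│  │     │        └─ n *
│  │     └─ z
│  │        ├─ n
│  │        │  └─ x *
│  │        └─ z
│  │           └─ z
│  │              └─ j
│  │                 └─ k *
│  └─ z
│     └─ j
│        └─ n
│           └─ x
│              └─ k
│                 └─ n
│                    └─ j *
│                       └─ x *
└─ x
   └─ j *
Counting every labelled node above: 39.

39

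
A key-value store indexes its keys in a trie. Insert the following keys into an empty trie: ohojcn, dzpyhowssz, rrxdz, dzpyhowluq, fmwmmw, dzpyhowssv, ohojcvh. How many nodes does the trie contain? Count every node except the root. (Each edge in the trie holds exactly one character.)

Trie structure (* marks end of a word):
(root)
├─ d
│  └─ z
│     └─ p
│        └─ y
│           └─ h
│              └─ o
│                 └─ w
│                    ├─ l
│                    │  └─ u
│                    │     └─ q *
│                    └─ s
│                       └─ s
│                          ├─ v *
│                          └─ z *
├─ f
│  └─ m
│     └─ w
│        └─ m
│           └─ m
│              └─ w *
├─ o
│  └─ h
│     └─ o
│        └─ j
│           └─ c
│              ├─ n *
│              └─ v
│                 └─ h *
└─ r
   └─ r
      └─ x
         └─ d
            └─ z *
Counting every labelled node above: 33.

33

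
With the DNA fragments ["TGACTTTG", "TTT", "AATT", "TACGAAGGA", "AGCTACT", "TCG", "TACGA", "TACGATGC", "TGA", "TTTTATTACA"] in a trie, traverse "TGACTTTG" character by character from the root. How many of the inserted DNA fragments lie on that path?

Walk "TGACTTTG" from the root; an end-of-word marker is hit whenever a stored word is a prefix of "TGACTTTG".
Prefixes of the query that are stored words: "TGA", "TGACTTTG"
Count: 2

2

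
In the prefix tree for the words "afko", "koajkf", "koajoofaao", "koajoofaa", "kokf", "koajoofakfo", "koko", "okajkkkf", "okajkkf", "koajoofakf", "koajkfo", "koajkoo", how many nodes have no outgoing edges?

Leaves are exactly the stored words that no other stored word extends.
Those words: "afko", "koajkfo", "koajkoo", "koajoofaao", "koajoofakfo", "kokf", "koko", "okajkkf", "okajkkkf"
Leaf count: 9

9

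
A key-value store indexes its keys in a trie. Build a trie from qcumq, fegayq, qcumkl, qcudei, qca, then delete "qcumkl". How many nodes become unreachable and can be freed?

Walk "qcumkl" from the leaf back toward the root, removing each node that no remaining word uses.
The suffix "kl" (2 nodes) is used only by "qcumkl"; the node for "qcum" still has the child "q", so pruning stops there.
Nodes removed: 2

2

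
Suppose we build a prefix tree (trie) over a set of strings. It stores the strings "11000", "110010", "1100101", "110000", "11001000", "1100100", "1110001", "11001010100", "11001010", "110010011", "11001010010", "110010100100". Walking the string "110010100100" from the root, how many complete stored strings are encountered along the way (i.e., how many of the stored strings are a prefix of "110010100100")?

5

Walk "110010100100" from the root; an end-of-word marker is hit whenever a stored word is a prefix of "110010100100".
Prefixes of the query that are stored words: "110010", "1100101", "11001010", "11001010010", "110010100100"
Count: 5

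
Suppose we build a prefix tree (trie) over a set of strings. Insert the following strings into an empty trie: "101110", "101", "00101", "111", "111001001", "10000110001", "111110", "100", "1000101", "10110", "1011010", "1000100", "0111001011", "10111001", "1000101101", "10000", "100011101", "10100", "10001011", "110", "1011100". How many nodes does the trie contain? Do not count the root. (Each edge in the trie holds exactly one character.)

Insert word by word; a character creates a node only if that edge doesn't already exist:
  "101110" → 6 new (1, 0, 1, 1, 1, 0)
  "101" → prefix "101" already present; 0 new (none)
  "00101" → 5 new (0, 0, 1, 0, 1)
  "111" → prefix "1" already present; 2 new (1, 1)
  "111001001" → prefix "111" already present; 6 new (0, 0, 1, 0, 0, 1)
  "10000110001" → prefix "10" already present; 9 new (0, 0, 0, 1, 1, 0, 0, 0, 1)
  "111110" → prefix "111" already present; 3 new (1, 1, 0)
  "100" → prefix "100" already present; 0 new (none)
  "1000101" → prefix "1000" already present; 3 new (1, 0, 1)
  "10110" → prefix "1011" already present; 1 new (0)
  "1011010" → prefix "10110" already present; 2 new (1, 0)
  "1000100" → prefix "100010" already present; 1 new (0)
  "0111001011" → prefix "0" already present; 9 new (1, 1, 1, 0, 0, 1, 0, 1, 1)
  "10111001" → prefix "101110" already present; 2 new (0, 1)
  "1000101101" → prefix "1000101" already present; 3 new (1, 0, 1)
  "10000" → prefix "10000" already present; 0 new (none)
  "100011101" → prefix "10001" already present; 4 new (1, 1, 0, 1)
  "10100" → prefix "101" already present; 2 new (0, 0)
  "10001011" → prefix "10001011" already present; 0 new (none)
  "110" → prefix "11" already present; 1 new (0)
  "1011100" → prefix "1011100" already present; 0 new (none)
Total nodes = 6 + 0 + 5 + 2 + 6 + 9 + 3 + 0 + 3 + 1 + 2 + 1 + 9 + 2 + 3 + 0 + 4 + 2 + 0 + 1 + 0 = 59

59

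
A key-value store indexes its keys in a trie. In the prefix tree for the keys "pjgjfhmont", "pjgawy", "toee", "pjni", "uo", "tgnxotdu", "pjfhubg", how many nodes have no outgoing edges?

A leaf is a node with no children — equivalently, the end of a word that is not a proper prefix of any other stored word.
Those words: "pjfhubg", "pjgawy", "pjgjfhmont", "pjni", "tgnxotdu", "toee", "uo"
Leaf count: 7

7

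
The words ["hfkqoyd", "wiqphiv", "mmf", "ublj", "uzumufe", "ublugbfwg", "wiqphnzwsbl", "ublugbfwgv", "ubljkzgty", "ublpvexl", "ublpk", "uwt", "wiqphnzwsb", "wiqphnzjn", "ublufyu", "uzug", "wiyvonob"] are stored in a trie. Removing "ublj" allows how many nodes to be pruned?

A node on "ublj"'s path can go only if nothing else ends at it or branches off below it.
Every node on "ublj" is still needed (e.g. by "ubljkzgty"), so nothing is freed.
Nodes removed: 0

0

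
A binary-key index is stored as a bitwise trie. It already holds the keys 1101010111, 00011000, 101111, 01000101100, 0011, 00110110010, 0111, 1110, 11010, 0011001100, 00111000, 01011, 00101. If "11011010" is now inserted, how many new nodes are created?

4

The longest prefix of "11011010" already in the trie is "1101" (length 4).
So 8 − 4 = 4 new nodes.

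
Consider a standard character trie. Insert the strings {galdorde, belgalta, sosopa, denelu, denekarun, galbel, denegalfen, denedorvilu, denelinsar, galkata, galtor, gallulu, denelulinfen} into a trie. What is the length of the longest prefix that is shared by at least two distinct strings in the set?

6

Look for the deepest trie node that still has at least two words in its subtree.
e.g. "denelu" and "denelulinfen" share the prefix "denelu" of length 6; no pair shares a longer one.
Longest shared-prefix length: 6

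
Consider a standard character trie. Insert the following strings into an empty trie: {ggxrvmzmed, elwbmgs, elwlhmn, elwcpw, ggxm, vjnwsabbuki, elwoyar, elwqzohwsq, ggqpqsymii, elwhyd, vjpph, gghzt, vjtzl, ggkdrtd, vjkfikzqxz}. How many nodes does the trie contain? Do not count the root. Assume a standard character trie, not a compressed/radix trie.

For each word, the new-node count is its length minus the longest prefix already in the trie:
  "ggxrvmzmed" → 10 new (g, g, x, r, v, m, z, m, e, d)
  "elwbmgs" → 7 new (e, l, w, b, m, g, s)
  "elwlhmn" → prefix "elw" already present; 4 new (l, h, m, n)
  "elwcpw" → prefix "elw" already present; 3 new (c, p, w)
  "ggxm" → prefix "ggx" already present; 1 new (m)
  "vjnwsabbuki" → 11 new (v, j, n, w, s, a, b, b, u, k, i)
  "elwoyar" → prefix "elw" already present; 4 new (o, y, a, r)
  "elwqzohwsq" → prefix "elw" already present; 7 new (q, z, o, h, w, s, q)
  "ggqpqsymii" → prefix "gg" already present; 8 new (q, p, q, s, y, m, i, i)
  "elwhyd" → prefix "elw" already present; 3 new (h, y, d)
  "vjpph" → prefix "vj" already present; 3 new (p, p, h)
  "gghzt" → prefix "gg" already present; 3 new (h, z, t)
  "vjtzl" → prefix "vj" already present; 3 new (t, z, l)
  "ggkdrtd" → prefix "gg" already present; 5 new (k, d, r, t, d)
  "vjkfikzqxz" → prefix "vj" already present; 8 new (k, f, i, k, z, q, x, z)
Total nodes = 10 + 7 + 4 + 3 + 1 + 11 + 4 + 7 + 8 + 3 + 3 + 3 + 3 + 5 + 8 = 80

80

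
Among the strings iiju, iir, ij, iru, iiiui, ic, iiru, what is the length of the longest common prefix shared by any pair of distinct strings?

Equivalently: take the maximum, over all pairs, of their longest common prefix length.
e.g. "iir" and "iiru" share the prefix "iir" of length 3; no pair shares a longer one.
Longest shared-prefix length: 3

3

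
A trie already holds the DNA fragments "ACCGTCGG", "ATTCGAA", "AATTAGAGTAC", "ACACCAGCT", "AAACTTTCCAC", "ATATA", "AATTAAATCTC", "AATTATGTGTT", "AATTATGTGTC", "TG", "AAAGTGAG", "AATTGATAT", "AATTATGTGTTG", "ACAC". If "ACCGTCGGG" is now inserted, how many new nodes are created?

"ACCGTCGG" is already a path in the trie; the remaining "G" must be added.
So 9 − 8 = 1 new nodes.

1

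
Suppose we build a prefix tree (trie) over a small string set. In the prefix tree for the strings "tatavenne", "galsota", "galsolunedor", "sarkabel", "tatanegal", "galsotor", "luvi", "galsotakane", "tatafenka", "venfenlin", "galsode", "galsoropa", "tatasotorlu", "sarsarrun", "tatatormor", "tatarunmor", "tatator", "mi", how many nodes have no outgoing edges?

A leaf is a node with no children — equivalently, the end of a word that is not a proper prefix of any other stored word.
Those words: "galsode", "galsolunedor", "galsoropa", "galsotakane", "galsotor", "luvi", "mi", "sarkabel", "sarsarrun", "tatafenka", "tatanegal", "tatarunmor", "tatasotorlu", "tatatormor", "tatavenne", "venfenlin"
Leaf count: 16

16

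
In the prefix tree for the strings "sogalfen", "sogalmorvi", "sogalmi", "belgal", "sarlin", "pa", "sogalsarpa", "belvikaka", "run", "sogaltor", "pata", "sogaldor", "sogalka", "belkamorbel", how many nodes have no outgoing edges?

13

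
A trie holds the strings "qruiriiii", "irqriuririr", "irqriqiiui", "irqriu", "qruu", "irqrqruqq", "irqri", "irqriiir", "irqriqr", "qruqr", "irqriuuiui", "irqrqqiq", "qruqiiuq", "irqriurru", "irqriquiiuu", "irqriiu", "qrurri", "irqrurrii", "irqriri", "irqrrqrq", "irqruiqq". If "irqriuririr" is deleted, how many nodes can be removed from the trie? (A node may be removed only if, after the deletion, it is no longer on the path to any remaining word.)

After clearing the end-marker at "irqriuririr", prune upward until reaching a node still needed by another word.
The suffix "irir" (4 nodes) is used only by "irqriuririr"; the node for "irqriur" still has the child "r", so pruning stops there.
Nodes removed: 4

4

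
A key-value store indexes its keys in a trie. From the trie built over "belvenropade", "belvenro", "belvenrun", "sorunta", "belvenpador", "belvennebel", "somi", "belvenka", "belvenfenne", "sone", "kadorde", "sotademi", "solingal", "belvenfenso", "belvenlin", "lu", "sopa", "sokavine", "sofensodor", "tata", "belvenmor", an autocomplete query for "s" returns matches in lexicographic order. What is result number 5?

sone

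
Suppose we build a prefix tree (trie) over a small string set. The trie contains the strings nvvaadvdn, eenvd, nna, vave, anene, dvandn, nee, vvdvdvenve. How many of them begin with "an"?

Filter for entries beginning with "an":
Matches: "anene"
Count: 1

1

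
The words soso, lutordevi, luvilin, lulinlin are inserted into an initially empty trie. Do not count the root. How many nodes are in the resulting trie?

24

For each word, the new-node count is its length minus the longest prefix already in the trie:
  "soso" → 4 new (s, o, s, o)
  "lutordevi" → 9 new (l, u, t, o, r, d, e, v, i)
  "luvilin" → prefix "lu" already present; 5 new (v, i, l, i, n)
  "lulinlin" → prefix "lu" already present; 6 new (l, i, n, l, i, n)
Total nodes = 4 + 9 + 5 + 6 = 24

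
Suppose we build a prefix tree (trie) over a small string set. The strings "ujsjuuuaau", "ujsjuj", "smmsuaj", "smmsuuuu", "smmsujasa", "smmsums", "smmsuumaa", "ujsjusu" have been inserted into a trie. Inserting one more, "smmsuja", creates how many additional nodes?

Every character of "smmsuja" already lies on an existing path (it is a prefix of some stored word).
No new nodes are needed: 0.

0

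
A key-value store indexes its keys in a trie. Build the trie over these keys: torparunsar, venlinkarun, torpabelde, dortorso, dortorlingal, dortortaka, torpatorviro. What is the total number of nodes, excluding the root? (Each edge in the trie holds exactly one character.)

For each word, the new-node count is its length minus the longest prefix already in the trie:
  "torparunsar" → 11 new (t, o, r, p, a, r, u, n, s, a, r)
  "venlinkarun" → 11 new (v, e, n, l, i, n, k, a, r, u, n)
  "torpabelde" → prefix "torpa" already present; 5 new (b, e, l, d, e)
  "dortorso" → 8 new (d, o, r, t, o, r, s, o)
  "dortorlingal" → prefix "dortor" already present; 6 new (l, i, n, g, a, l)
  "dortortaka" → prefix "dortor" already present; 4 new (t, a, k, a)
  "torpatorviro" → prefix "torpa" already present; 7 new (t, o, r, v, i, r, o)
Total nodes = 11 + 11 + 5 + 8 + 6 + 4 + 7 = 52

52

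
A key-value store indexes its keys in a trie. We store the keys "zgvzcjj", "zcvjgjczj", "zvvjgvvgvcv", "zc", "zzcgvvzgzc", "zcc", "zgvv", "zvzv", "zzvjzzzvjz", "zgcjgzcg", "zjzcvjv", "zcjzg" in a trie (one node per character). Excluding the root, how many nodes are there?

61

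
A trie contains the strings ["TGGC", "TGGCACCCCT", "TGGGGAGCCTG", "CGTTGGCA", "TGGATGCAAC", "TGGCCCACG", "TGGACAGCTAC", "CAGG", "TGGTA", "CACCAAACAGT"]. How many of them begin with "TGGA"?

2

Traverse to the node for "TGGA", then collect every word in that subtree.
Words under "TGGA": TGGACAGCTAC, TGGATGCAAC
Count: 2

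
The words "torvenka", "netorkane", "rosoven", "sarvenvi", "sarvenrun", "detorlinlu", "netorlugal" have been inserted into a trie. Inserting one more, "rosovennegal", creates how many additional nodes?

The longest prefix of "rosovennegal" already in the trie is "rosoven" (length 7).
So 12 − 7 = 5 new nodes.

5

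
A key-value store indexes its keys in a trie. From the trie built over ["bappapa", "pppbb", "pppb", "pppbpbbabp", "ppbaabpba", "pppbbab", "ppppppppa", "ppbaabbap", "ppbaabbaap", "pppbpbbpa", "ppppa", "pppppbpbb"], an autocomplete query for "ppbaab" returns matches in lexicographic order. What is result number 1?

ppbaabbaap

Words with prefix "ppbaab", in lexicographic order: "ppbaabbaap", "ppbaabbap", "ppbaabpba"
Position 1: ppbaabbaap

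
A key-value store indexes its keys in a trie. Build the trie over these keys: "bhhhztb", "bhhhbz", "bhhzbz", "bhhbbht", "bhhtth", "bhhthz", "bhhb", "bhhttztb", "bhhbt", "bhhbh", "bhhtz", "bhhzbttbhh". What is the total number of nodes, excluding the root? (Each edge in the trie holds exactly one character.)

32

Trace insertions, counting only characters that open a new branch:
  "bhhhztb" → 7 new (b, h, h, h, z, t, b)
  "bhhhbz" → prefix "bhhh" already present; 2 new (b, z)
  "bhhzbz" → prefix "bhh" already present; 3 new (z, b, z)
  "bhhbbht" → prefix "bhh" already present; 4 new (b, b, h, t)
  "bhhtth" → prefix "bhh" already present; 3 new (t, t, h)
  "bhhthz" → prefix "bhht" already present; 2 new (h, z)
  "bhhb" → prefix "bhhb" already present; 0 new (none)
  "bhhttztb" → prefix "bhhtt" already present; 3 new (z, t, b)
  "bhhbt" → prefix "bhhb" already present; 1 new (t)
  "bhhbh" → prefix "bhhb" already present; 1 new (h)
  "bhhtz" → prefix "bhht" already present; 1 new (z)
  "bhhzbttbhh" → prefix "bhhzb" already present; 5 new (t, t, b, h, h)
Total nodes = 7 + 2 + 3 + 4 + 3 + 2 + 0 + 3 + 1 + 1 + 1 + 5 = 32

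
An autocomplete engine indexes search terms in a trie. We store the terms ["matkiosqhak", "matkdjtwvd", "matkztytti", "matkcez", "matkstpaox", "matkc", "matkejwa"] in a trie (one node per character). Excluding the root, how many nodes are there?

For each word, the new-node count is its length minus the longest prefix already in the trie:
  "matkiosqhak" → 11 new (m, a, t, k, i, o, s, q, h, a, k)
  "matkdjtwvd" → prefix "matk" already present; 6 new (d, j, t, w, v, d)
  "matkztytti" → prefix "matk" already present; 6 new (z, t, y, t, t, i)
  "matkcez" → prefix "matk" already present; 3 new (c, e, z)
  "matkstpaox" → prefix "matk" already present; 6 new (s, t, p, a, o, x)
  "matkc" → prefix "matkc" already present; 0 new (none)
  "matkejwa" → prefix "matk" already present; 4 new (e, j, w, a)
Total nodes = 11 + 6 + 6 + 3 + 6 + 0 + 4 = 36

36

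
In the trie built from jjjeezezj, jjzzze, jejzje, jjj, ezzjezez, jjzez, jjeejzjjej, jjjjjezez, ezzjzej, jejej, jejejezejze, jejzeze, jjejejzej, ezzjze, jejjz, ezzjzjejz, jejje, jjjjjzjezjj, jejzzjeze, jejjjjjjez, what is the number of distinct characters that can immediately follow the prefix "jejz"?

The children of the "jejz" node are the distinct next characters among strings starting with "jejz".
Distinct next characters after "jejz": e, j, z.
That node has 3 child edges.

3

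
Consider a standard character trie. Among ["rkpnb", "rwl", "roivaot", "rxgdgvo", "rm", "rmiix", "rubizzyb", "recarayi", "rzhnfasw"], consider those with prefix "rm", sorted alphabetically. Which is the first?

rm

DFS of the "rm" subtree visits, in order: "rm", "rmiix"
The 1st is rm.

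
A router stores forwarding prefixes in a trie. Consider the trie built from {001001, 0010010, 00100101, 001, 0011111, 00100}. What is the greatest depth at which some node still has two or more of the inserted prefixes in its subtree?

Look for the deepest trie node that still has at least two words in its subtree.
e.g. "0010010" and "00100101" share the prefix "0010010" of length 7; no pair shares a longer one.
Longest shared-prefix length: 7

7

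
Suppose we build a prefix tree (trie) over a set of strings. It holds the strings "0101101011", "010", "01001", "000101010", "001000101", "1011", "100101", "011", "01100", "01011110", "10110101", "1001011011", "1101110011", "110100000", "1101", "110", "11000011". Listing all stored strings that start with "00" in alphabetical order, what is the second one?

Words with prefix "00", in lexicographic order: "000101010", "001000101"
The 2nd is 001000101.

001000101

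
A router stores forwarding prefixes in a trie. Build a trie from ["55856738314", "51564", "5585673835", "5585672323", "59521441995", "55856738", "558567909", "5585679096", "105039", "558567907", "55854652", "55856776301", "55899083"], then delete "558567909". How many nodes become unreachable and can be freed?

After clearing the end-marker at "558567909", prune upward until reaching a node still needed by another word.
Every node on "558567909" is still needed (e.g. by "5585679096"), so nothing is freed.
Nodes removed: 0

0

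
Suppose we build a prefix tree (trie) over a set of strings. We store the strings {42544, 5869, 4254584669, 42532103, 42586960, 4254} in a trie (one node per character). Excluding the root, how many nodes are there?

25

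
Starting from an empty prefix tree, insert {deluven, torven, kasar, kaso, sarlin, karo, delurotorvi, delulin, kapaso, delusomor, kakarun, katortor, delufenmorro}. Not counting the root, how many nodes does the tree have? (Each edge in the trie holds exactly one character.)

For each word, the new-node count is its length minus the longest prefix already in the trie:
  "deluven" → 7 new (d, e, l, u, v, e, n)
  "torven" → 6 new (t, o, r, v, e, n)
  "kasar" → 5 new (k, a, s, a, r)
  "kaso" → prefix "kas" already present; 1 new (o)
  "sarlin" → 6 new (s, a, r, l, i, n)
  "karo" → prefix "ka" already present; 2 new (r, o)
  "delurotorvi" → prefix "delu" already present; 7 new (r, o, t, o, r, v, i)
  "delulin" → prefix "delu" already present; 3 new (l, i, n)
  "kapaso" → prefix "ka" already present; 4 new (p, a, s, o)
  "delusomor" → prefix "delu" already present; 5 new (s, o, m, o, r)
  "kakarun" → prefix "ka" already present; 5 new (k, a, r, u, n)
  "katortor" → prefix "ka" already present; 6 new (t, o, r, t, o, r)
  "delufenmorro" → prefix "delu" already present; 8 new (f, e, n, m, o, r, r, o)
Total nodes = 7 + 6 + 5 + 1 + 6 + 2 + 7 + 3 + 4 + 5 + 5 + 6 + 8 = 65

65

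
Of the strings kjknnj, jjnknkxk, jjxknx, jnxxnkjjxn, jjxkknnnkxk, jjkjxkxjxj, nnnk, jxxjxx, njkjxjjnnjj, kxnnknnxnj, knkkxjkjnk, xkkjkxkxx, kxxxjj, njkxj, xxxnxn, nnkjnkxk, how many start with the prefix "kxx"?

1

Traverse to the node for "kxx", then collect every word in that subtree.
Words under "kxx": kxxxjj
Count: 1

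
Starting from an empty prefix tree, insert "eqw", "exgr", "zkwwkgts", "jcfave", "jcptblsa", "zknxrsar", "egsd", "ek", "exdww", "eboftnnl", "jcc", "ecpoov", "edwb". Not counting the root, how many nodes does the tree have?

55

Count nodes per top-level branch (shared prefixes stored once):
  'e'-branch (eboftnnl, ecpoov, edwb, egsd, ek, eqw, exdww, exgr): 28 nodes
  'j'-branch (jcc, jcfave, jcptblsa): 13 nodes
  'z'-branch (zknxrsar, zkwwkgts): 14 nodes
Sum: 55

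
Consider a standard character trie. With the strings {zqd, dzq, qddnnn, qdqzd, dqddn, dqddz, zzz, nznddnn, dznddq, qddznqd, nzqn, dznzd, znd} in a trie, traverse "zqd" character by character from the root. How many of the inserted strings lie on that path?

1

Check each prefix of "zqd" against the stored set — each match is an end-marker on the path.
Prefixes of the query that are stored words: "zqd"
Count: 1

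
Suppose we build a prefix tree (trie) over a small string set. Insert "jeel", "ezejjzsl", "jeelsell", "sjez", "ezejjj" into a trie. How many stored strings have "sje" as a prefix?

1

Traverse to the node for "sje", then collect every word in that subtree.
Matches: "sjez"
Count: 1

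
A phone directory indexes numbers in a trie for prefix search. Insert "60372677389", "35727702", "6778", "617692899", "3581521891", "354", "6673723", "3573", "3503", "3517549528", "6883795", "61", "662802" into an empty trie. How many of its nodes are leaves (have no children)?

Leaves are exactly the stored words that no other stored word extends.
Those words: "3503", "3517549528", "354", "35727702", "3573", "3581521891", "60372677389", "617692899", "662802", "6673723", "6778", "6883795"
Leaf count: 12

12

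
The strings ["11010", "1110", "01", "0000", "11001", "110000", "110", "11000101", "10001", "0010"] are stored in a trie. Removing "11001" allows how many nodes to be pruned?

1

Walk "11001" from the leaf back toward the root, removing each node that no remaining word uses.
The suffix "1" (1 node) is used only by "11001"; the node for "1100" still has the child "0", so pruning stops there.
Nodes removed: 1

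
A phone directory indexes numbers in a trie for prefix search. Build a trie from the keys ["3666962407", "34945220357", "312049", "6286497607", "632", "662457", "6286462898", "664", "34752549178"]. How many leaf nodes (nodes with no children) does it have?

9

A leaf is a node with no children — equivalently, the end of a word that is not a proper prefix of any other stored word.
Those words: "312049", "34752549178", "34945220357", "3666962407", "6286462898", "6286497607", "632", "662457", "664"
Leaf count: 9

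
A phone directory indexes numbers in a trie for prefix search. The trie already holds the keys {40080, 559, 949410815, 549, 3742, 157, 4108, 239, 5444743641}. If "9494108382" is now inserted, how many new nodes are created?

3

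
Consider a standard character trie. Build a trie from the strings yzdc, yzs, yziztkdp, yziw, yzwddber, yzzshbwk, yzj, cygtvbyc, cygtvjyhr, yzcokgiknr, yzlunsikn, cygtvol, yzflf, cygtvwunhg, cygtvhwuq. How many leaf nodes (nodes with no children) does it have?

15

Leaves are exactly the stored words that no other stored word extends.
Those words: "cygtvbyc", "cygtvhwuq", "cygtvjyhr", "cygtvol", "cygtvwunhg", "yzcokgiknr", "yzdc", "yzflf", "yziw", "yziztkdp", "yzj", "yzlunsikn", "yzs", "yzwddber", "yzzshbwk"
Leaf count: 15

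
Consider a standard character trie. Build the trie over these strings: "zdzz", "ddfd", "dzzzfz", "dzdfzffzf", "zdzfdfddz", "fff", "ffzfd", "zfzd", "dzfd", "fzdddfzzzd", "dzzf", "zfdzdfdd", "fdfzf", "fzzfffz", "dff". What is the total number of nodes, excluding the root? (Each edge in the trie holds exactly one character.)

Insert word by word; a character creates a node only if that edge doesn't already exist:
  "zdzz" → 4 new (z, d, z, z)
  "ddfd" → 4 new (d, d, f, d)
  "dzzzfz" → prefix "d" already present; 5 new (z, z, z, f, z)
  "dzdfzffzf" → prefix "dz" already present; 7 new (d, f, z, f, f, z, f)
  "zdzfdfddz" → prefix "zdz" already present; 6 new (f, d, f, d, d, z)
  "fff" → 3 new (f, f, f)
  "ffzfd" → prefix "ff" already present; 3 new (z, f, d)
  "zfzd" → prefix "z" already present; 3 new (f, z, d)
  "dzfd" → prefix "dz" already present; 2 new (f, d)
  "fzdddfzzzd" → prefix "f" already present; 9 new (z, d, d, d, f, z, z, z, d)
  "dzzf" → prefix "dzz" already present; 1 new (f)
  "zfdzdfdd" → prefix "zf" already present; 6 new (d, z, d, f, d, d)
  "fdfzf" → prefix "f" already present; 4 new (d, f, z, f)
  "fzzfffz" → prefix "fz" already present; 5 new (z, f, f, f, z)
  "dff" → prefix "d" already present; 2 new (f, f)
Total nodes = 4 + 4 + 5 + 7 + 6 + 3 + 3 + 3 + 2 + 9 + 1 + 6 + 4 + 5 + 2 = 64

64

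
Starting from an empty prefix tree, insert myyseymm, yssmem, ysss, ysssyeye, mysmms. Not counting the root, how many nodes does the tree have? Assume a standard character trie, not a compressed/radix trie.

Trace insertions, counting only characters that open a new branch:
  "myyseymm" → 8 new (m, y, y, s, e, y, m, m)
  "yssmem" → 6 new (y, s, s, m, e, m)
  "ysss" → prefix "yss" already present; 1 new (s)
  "ysssyeye" → prefix "ysss" already present; 4 new (y, e, y, e)
  "mysmms" → prefix "my" already present; 4 new (s, m, m, s)
Total nodes = 8 + 6 + 1 + 4 + 4 = 23

23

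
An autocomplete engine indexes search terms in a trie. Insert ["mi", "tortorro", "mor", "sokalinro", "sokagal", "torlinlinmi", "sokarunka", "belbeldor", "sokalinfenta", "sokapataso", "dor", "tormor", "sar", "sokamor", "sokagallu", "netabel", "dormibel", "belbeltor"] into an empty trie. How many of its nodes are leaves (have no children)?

16

A leaf is a node with no children — equivalently, the end of a word that is not a proper prefix of any other stored word.
Those words: "belbeldor", "belbeltor", "dormibel", "mi", "mor", "netabel", "sar", "sokagallu", "sokalinfenta", "sokalinro", "sokamor", "sokapataso", "sokarunka", "torlinlinmi", "tormor", "tortorro"
Leaf count: 16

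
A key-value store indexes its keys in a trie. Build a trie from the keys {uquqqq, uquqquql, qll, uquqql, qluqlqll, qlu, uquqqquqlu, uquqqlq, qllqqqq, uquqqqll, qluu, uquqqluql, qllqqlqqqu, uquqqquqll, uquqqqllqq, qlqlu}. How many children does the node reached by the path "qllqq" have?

2

Walk "qllqq" from the root, arriving at one node.
Distinct next characters after "qllqq": l, q.
That node has 2 child edges.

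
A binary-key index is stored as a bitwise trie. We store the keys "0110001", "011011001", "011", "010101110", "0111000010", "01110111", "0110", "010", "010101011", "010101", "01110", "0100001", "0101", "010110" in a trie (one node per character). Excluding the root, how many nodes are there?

Trie structure (* marks end of a word):
(root)
└─ 0
   └─ 1
      ├─ 0 *
      │  ├─ 0
      │  │  └─ 0
      │  │     └─ 0
      │  │        └─ 1 *
      │  └─ 1 *
      │     ├─ 0
      │     │  └─ 1 *
      │     │     ├─ 0
      │     │     │  └─ 1
      │     │     │     └─ 1 *
      │     │     └─ 1
      │     │        └─ 1
      │     │           └─ 0 *
      │     └─ 1
      │        └─ 0 *
      └─ 1 *
         ├─ 0 *
         │  ├─ 0
         │  │  └─ 0
         │  │     └─ 1 *
         │  └─ 1
         │     └─ 1
         │        └─ 0
         │           └─ 0
         │              └─ 1 *
         └─ 1
            └─ 0 *
               ├─ 0
               │  └─ 0
               │     └─ 0
               │        └─ 1
               │           └─ 0 *
               └─ 1
                  └─ 1
                     └─ 1 *
Counting every labelled node above: 38.

38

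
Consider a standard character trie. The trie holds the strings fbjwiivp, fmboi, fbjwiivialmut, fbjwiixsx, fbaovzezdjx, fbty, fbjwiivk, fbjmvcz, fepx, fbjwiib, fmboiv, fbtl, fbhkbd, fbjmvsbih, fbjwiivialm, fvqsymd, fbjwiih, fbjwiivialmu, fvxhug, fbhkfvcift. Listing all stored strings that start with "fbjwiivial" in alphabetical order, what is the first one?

fbjwiivialm

DFS of the "fbjwiivial" subtree visits, in order: "fbjwiivialm", "fbjwiivialmu", "fbjwiivialmut"
The 1st is fbjwiivialm.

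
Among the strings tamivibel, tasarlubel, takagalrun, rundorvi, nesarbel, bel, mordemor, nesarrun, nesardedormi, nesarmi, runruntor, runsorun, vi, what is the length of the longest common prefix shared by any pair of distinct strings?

5

Equivalently: take the maximum, over all pairs, of their longest common prefix length.
e.g. "nesarbel" and "nesardedormi" share the prefix "nesar" of length 5; no pair shares a longer one.
Longest shared-prefix length: 5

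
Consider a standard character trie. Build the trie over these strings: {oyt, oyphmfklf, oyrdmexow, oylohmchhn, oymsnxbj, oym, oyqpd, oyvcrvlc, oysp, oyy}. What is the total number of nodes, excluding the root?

43

Insert word by word; a character creates a node only if that edge doesn't already exist:
  "oyt" → 3 new (o, y, t)
  "oyphmfklf" → prefix "oy" already present; 7 new (p, h, m, f, k, l, f)
  "oyrdmexow" → prefix "oy" already present; 7 new (r, d, m, e, x, o, w)
  "oylohmchhn" → prefix "oy" already present; 8 new (l, o, h, m, c, h, h, n)
  "oymsnxbj" → prefix "oy" already present; 6 new (m, s, n, x, b, j)
  "oym" → prefix "oym" already present; 0 new (none)
  "oyqpd" → prefix "oy" already present; 3 new (q, p, d)
  "oyvcrvlc" → prefix "oy" already present; 6 new (v, c, r, v, l, c)
  "oysp" → prefix "oy" already present; 2 new (s, p)
  "oyy" → prefix "oy" already present; 1 new (y)
Total nodes = 3 + 7 + 7 + 8 + 6 + 0 + 3 + 6 + 2 + 1 = 43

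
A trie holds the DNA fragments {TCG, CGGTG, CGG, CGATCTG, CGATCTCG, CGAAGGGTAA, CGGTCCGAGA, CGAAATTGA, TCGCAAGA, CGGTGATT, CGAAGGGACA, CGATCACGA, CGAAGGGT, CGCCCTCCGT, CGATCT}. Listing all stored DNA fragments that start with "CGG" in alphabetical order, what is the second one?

Words with prefix "CGG", in lexicographic order: "CGG", "CGGTCCGAGA", "CGGTG", "CGGTGATT"
The 2nd is CGGTCCGAGA.

CGGTCCGAGA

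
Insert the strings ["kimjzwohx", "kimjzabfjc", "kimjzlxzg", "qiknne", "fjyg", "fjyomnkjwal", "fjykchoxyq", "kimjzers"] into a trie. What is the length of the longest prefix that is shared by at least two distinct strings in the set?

5

The deepest shared node is where two words last agree before diverging.
"kimjzabfjc" and "kimjzers" agree on "kimjz" (5 characters) before diverging; nothing deeper is shared.
Longest shared-prefix length: 5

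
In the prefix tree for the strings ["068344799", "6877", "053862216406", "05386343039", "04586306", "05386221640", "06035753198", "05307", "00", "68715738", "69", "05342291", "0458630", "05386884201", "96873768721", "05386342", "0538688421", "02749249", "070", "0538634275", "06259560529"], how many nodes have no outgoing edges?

18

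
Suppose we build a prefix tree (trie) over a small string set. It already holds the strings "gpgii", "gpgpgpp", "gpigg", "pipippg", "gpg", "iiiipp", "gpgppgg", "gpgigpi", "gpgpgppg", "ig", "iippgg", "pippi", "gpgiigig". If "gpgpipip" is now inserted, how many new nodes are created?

Walking "gpgpipip" from the root, the first 4 characters ("gpgp") follow existing edges; "i" is the first miss.
New nodes needed: |"gpgpipip"| − 4 = 8 − 4 = 4.

4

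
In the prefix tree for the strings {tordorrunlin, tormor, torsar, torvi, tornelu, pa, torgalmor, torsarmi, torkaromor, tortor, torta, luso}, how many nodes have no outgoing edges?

11

A leaf is a node with no children — equivalently, the end of a word that is not a proper prefix of any other stored word.
Those words: "luso", "pa", "tordorrunlin", "torgalmor", "torkaromor", "tormor", "tornelu", "torsarmi", "torta", "tortor", "torvi"
Leaf count: 11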